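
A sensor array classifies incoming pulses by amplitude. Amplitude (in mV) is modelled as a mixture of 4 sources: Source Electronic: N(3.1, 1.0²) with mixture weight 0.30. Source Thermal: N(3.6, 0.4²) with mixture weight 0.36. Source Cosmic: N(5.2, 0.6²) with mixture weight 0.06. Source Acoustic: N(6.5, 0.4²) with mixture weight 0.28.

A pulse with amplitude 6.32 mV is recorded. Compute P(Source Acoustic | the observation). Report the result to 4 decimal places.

0.9706

The responsibility of component k is π_k f_k(x) divided by Σ_j π_j f_j(x).
Normal densities:
  f_Electronic = (1/(1.0·√(2π)))·exp(−(6.32−3.1)²/(2·1.0²)) = 0.398942·exp(-5.18420) = 0.00223584
  f_Thermal = (1/(0.4·√(2π)))·exp(−(6.32−3.6)²/(2·0.4²)) = 0.997356·exp(-23.12000) = 9.0774e-11
  f_Cosmic = (1/(0.6·√(2π)))·exp(−(6.32−5.2)²/(2·0.6²)) = 0.664904·exp(-1.74222) = 0.116445
  f_Acoustic = (1/(0.4·√(2π)))·exp(−(6.32−6.5)²/(2·0.4²)) = 0.997356·exp(-0.10125) = 0.901317
Weight by the priors:
  π_Electronic·f_Electronic = 0.30 × 0.00223584 = 0.000670752
  π_Thermal·f_Thermal = 0.36 × 9.0774e-11 = 3.26787e-11
  π_Cosmic·f_Cosmic = 0.06 × 0.116445 = 0.00698671
  π_Acoustic·f_Acoustic = 0.28 × 0.901317 = 0.252369
Normaliser: 0.000670752 + 3.26787e-11 + 0.00698671 + 0.252369 = 0.260026
So the posterior for Source Acoustic is 0.252369 / 0.260026 ≈ 0.9706.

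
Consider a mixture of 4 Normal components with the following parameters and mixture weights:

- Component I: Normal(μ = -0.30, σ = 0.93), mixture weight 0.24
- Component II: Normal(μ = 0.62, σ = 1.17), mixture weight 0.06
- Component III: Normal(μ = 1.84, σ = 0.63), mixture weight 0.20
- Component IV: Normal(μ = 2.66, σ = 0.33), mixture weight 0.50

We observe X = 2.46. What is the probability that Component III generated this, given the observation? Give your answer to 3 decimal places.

0.133

P(component k | x) = π_k·f_k(x) / marginal(x), where marginal(x) = Σ_j π_j·f_j(x).
Normal densities:
  p_I = (1/(0.93·√(2π)))·exp(−(2.46−-0.30)²/(2·0.93²)) = 0.428970·exp(-4.40375) = 0.00524692
  p_II = (1/(1.17·√(2π)))·exp(−(2.46−0.62)²/(2·1.17²)) = 0.340976·exp(-1.23661) = 0.0990079
  p_III = (1/(0.63·√(2π)))·exp(−(2.46−1.84)²/(2·0.63²)) = 0.633242·exp(-0.48425) = 0.390177
  p_IV = (1/(0.33·√(2π)))·exp(−(2.46−2.66)²/(2·0.33²)) = 1.208916·exp(-0.18365) = 1.00609
Weight by the priors:
  π_I·p_I = 0.24 × 0.00524692 = 0.00125926
  π_II·p_II = 0.06 × 0.0990079 = 0.00594047
  π_III·p_III = 0.20 × 0.390177 = 0.0780353
  π_IV·p_IV = 0.50 × 1.00609 = 0.503044
Normaliser: 0.00125926 + 0.00594047 + 0.0780353 + 0.503044 = 0.588279
P(Component III | x) ≈ 0.133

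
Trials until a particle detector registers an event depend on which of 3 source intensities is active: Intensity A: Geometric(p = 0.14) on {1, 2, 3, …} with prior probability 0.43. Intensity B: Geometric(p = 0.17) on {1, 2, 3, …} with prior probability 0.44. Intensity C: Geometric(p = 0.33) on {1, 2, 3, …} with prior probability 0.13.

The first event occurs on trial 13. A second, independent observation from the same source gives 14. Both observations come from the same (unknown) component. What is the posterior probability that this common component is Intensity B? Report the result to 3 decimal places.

0.382

By Bayes' theorem, P(k | x) = π_k f_k(x) / Σ_j π_j f_j(x).
Since both observations come from the same component, the likelihood for component k is f_k(x₁)·f_k(x₂).
  p_A = [0.14·(1−0.14)^12 = 0.14·0.163675 = 0.0229145] × [0.0197064] = 0.000451562
  p_B = [0.17·(1−0.17)^12 = 0.17·0.10689 = 0.0181713] × [0.0150822] = 0.000274063
  p_C = [0.33·(1−0.33)^12 = 0.33·0.00818272 = 0.0027003] × [0.0018092] = 4.88538e-06
Weight by the priors:
  π_A·p_A = 0.43 × 0.000451562 = 0.000194172
  π_B·p_B = 0.44 × 0.000274063 = 0.000120588
  π_C·p_C = 0.13 × 4.88538e-06 = 6.35099e-07
Marginal: 0.000194172 + 0.000120588 + 6.35099e-07 = 0.000315394
P(Intensity B | x₁,x₂) = 0.000120588 / 0.000315394 ≈ 0.382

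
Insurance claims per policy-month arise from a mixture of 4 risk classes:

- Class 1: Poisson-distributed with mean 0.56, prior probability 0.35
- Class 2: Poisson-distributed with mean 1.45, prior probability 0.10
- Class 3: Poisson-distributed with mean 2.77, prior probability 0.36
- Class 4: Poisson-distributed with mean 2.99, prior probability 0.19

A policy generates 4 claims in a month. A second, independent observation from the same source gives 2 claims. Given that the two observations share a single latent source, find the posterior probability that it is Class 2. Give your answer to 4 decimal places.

0.0493

By Bayes' theorem, P(k | x) = π_k f_k(x) / Σ_j π_j f_j(x).
Since both observations come from the same component, the likelihood for component k is f_k(x₁)·f_k(x₂).
  f_1 = [0.00234065] × [0.0895656] = 0.000209641
  f_2 = [0.043205] × [0.246592] = 0.010654
  f_3 = [0.153714] × [0.2404] = 0.0369527
  f_4 = [0.167468] × [0.224787] = 0.0376448
Weight by the priors:
  π_1·f_1 = 0.35 × 0.000209641 = 7.33745e-05
  π_2·f_2 = 0.10 × 0.010654 = 0.0010654
  π_3·f_3 = 0.36 × 0.0369527 = 0.013303
  π_4·f_4 = 0.19 × 0.0376448 = 0.00715251
Evidence: 7.33745e-05 + 0.0010654 + 0.013303 + 0.00715251 = 0.0215942
P(Class 2 | x₁,x₂) ≈ 0.0493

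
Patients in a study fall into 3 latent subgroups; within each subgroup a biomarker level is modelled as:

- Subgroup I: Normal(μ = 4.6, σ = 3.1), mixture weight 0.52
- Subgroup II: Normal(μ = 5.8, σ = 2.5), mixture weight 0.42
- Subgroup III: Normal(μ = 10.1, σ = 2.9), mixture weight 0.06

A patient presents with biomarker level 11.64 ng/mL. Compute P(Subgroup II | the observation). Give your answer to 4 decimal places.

By Bayes' theorem, P(k | x) = π_k f_k(x) / Σ_j π_j f_j(x).
Normal densities:
  f_I = (1/(3.1·√(2π)))·exp(−(11.64−4.6)²/(2·3.1²)) = 0.128691·exp(-2.57865) = 0.00976464
  f_II = (1/(2.5·√(2π)))·exp(−(11.64−5.8)²/(2·2.5²)) = 0.159577·exp(-2.72845) = 0.0104237
  f_III = (1/(2.9·√(2π)))·exp(−(11.64−10.1)²/(2·2.9²)) = 0.137566·exp(-0.14100) = 0.119475
Weight by the priors:
  π_I·f_I = 0.52 × 0.00976464 = 0.00507761
  π_II·f_II = 0.42 × 0.0104237 = 0.00437794
  π_III·f_III = 0.06 × 0.119475 = 0.0071685
Marginal: 0.00507761 + 0.00437794 + 0.0071685 = 0.016624
P(Subgroup II | x) ≈ 0.2633

0.2633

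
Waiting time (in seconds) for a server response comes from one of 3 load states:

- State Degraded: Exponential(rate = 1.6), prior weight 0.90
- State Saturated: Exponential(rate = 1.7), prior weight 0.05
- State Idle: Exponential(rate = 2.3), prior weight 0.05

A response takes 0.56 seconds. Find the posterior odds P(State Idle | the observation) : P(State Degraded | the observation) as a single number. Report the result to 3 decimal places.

Posterior odds = (π_i f_i(x)) / (π_j f_j(x)); the normalising sum cancels.
Exponential densities:
  f_Degraded = 1.6·e^(−1.6·0.56) = 1.6·e^(−0.8960) = 0.653119
  f_Saturated = 1.7·e^(−1.7·0.56) = 1.7·e^(−0.9520) = 0.656146
  f_Idle = 2.3·e^(−2.3·0.56) = 2.3·e^(−1.2880) = 0.63439
Posterior odds = (π_Idle·f_Idle) / (π_Degraded·f_Degraded) = (0.05·0.63439) / (0.90·0.653119) = 0.0317195 / 0.587807 ≈ 0.054

0.054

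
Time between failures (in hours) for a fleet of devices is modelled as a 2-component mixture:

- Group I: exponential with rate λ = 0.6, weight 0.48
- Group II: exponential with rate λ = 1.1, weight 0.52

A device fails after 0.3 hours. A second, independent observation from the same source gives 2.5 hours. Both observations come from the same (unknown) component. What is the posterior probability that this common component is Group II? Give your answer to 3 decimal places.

0.473

The responsibility of component k is π_k f_k(x) divided by Σ_j π_j f_j(x).
Since both observations come from the same component, the likelihood for component k is f_k(x₁)·f_k(x₂).
  f_I = [0.6·e^(−0.6·0.3) = 0.6·e^(−0.1800) = 0.501162] × [0.133878] = 0.0670946
  f_II = [1.1·e^(−1.1·0.3) = 1.1·e^(−0.3300) = 0.790816] × [0.0703206] = 0.0556107
Unnormalised posteriors:
  π_I·f_I = 0.48 × 0.0670946 = 0.0322054
  π_II·f_II = 0.52 × 0.0556107 = 0.0289176
Marginal: 0.0322054 + 0.0289176 = 0.061123
P(Group II | x₁,x₂) = 0.0289176 / 0.061123 ≈ 0.473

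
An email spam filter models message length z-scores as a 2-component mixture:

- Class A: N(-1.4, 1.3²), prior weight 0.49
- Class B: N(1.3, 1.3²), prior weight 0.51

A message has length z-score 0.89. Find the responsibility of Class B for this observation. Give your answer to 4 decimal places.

0.8237

Apply Bayes' rule: the posterior for each component is proportional to its prior times its likelihood at x.
Component likelihoods at x = 0.89:
  f_A = (1/(1.3·√(2π)))·exp(−(0.89−-1.4)²/(2·1.3²)) = 0.306879·exp(-1.55151) = 0.0650362
  f_B = (1/(1.3·√(2π)))·exp(−(0.89−1.3)²/(2·1.3²)) = 0.306879·exp(-0.04973) = 0.29199
Multiply by the mixture weights:
  P(Z=A)·f_A = 0.49 × 0.0650362 = 0.0318677
  P(Z=B)·f_B = 0.51 × 0.29199 = 0.148915
Evidence: 0.0318677 + 0.148915 = 0.180783
P(Class B | 0.89) ≈ 0.8237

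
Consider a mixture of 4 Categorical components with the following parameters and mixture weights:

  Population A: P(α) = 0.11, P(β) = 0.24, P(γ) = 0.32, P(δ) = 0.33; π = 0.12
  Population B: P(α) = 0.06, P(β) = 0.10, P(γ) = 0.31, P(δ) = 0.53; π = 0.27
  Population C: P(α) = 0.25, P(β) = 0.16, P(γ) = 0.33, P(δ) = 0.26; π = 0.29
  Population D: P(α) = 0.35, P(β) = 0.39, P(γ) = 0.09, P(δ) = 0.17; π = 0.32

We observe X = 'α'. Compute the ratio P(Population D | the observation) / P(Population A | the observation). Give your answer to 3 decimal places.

Posterior odds = (P(Z=i) f_i(x)) / (P(Z=j) f_j(x)); the normalising sum cancels.
Categorical probabilities:
  f_A = P(α | comp) = 0.11
  f_B = P(α | comp) = 0.06
  f_C = P(α | comp) = 0.25
  f_D = P(α | comp) = 0.35
Posterior odds = (P(Z=D)·f_D) / (P(Z=A)·f_A) = (0.32·0.35) / (0.12·0.11) = 0.112 / 0.0132 ≈ 8.485

8.485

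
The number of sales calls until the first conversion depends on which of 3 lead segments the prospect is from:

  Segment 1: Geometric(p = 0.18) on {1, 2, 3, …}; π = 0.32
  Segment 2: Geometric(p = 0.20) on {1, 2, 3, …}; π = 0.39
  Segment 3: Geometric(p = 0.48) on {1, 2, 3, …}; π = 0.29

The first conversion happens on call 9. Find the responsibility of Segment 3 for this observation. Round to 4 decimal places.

Posterior ∝ prior × likelihood, so P(k | x) ∝ P(Z=k) f_k(x); normalise over all components.
Component likelihoods at x = 9:
  L_1 = 0.18·(1−0.18)^8 = 0.18·0.204414 = 0.0367945
  L_2 = 0.20·(1−0.20)^8 = 0.20·0.167772 = 0.0335544
  L_3 = 0.48·(1−0.48)^8 = 0.48·0.00534597 = 0.00256607
Weight by the priors:
  P(Z=1)·L_1 = 0.32 × 0.0367945 = 0.0117743
  P(Z=2)·L_2 = 0.39 × 0.0335544 = 0.0130862
  P(Z=3)·L_3 = 0.29 × 0.00256607 = 0.000744159
Denominator: 0.0117743 + 0.0130862 + 0.000744159 = 0.0256046
P(Segment 3 | data) = 0.000744159 / 0.0256046 ≈ 0.0291

0.0291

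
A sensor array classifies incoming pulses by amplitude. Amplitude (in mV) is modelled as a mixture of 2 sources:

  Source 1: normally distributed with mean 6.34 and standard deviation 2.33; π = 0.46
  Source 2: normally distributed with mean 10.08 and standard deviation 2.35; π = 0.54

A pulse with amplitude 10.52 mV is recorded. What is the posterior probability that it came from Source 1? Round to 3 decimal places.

Posterior ∝ prior × likelihood, so P(k | x) ∝ P(Z=k) f_k(x); normalise over all components.
Component likelihoods at x = 10.52 mV:
  p_1 = 0.034252
  p_2 = 0.166813
Multiply by the mixture weights:
  P(Z=1)·p_1 = 0.46 × 0.034252 = 0.0157559
  P(Z=2)·p_2 = 0.54 × 0.166813 = 0.090079
Sum: 0.0157559 + 0.090079 = 0.105835
So the posterior for Source 1 is 0.0157559 / 0.105835 ≈ 0.149.

0.149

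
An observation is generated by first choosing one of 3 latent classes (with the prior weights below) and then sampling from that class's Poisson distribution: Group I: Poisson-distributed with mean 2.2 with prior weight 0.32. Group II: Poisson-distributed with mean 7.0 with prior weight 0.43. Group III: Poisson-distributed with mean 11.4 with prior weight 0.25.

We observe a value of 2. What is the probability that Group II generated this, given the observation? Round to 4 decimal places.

Apply Bayes' rule: the posterior for each component is proportional to its prior times its likelihood at x.
Component likelihoods at x = 2:
  p_I = 0.268144
  p_II = 0.0223411
  p_III = 0.000727483
Weight by the priors:
  π_I·p_I = 0.32 × 0.268144 = 0.085806
  π_II·p_II = 0.43 × 0.0223411 = 0.00960668
  π_III·p_III = 0.25 × 0.000727483 = 0.000181871
Denominator: 0.085806 + 0.00960668 + 0.000181871 = 0.0955945
So the posterior for Group II is 0.00960668 / 0.0955945 ≈ 0.1005.

0.1005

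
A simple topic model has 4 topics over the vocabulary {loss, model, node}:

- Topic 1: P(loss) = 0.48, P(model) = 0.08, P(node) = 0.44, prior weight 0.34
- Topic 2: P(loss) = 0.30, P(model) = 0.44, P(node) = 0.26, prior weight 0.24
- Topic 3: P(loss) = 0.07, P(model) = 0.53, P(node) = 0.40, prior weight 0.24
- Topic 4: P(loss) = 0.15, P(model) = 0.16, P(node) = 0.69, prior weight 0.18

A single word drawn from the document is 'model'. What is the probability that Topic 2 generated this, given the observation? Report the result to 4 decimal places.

0.3657

Apply Bayes' rule: the posterior for each component is proportional to its prior times its likelihood at x.
Component likelihoods at x = 'model':
  f_1 = P(model | comp) = 0.08
  f_2 = P(model | comp) = 0.44
  f_3 = P(model | comp) = 0.53
  f_4 = P(model | comp) = 0.16
Unnormalised posteriors:
  π_1·f_1 = 0.34 × 0.08 = 0.0272
  π_2·f_2 = 0.24 × 0.44 = 0.1056
  π_3·f_3 = 0.24 × 0.53 = 0.1272
  π_4·f_4 = 0.18 × 0.16 = 0.0288
Marginal: 0.0272 + 0.1056 + 0.1272 + 0.0288 = 0.2888
Responsibility of Topic 2: 0.1056 / 0.2888 ≈ 0.3657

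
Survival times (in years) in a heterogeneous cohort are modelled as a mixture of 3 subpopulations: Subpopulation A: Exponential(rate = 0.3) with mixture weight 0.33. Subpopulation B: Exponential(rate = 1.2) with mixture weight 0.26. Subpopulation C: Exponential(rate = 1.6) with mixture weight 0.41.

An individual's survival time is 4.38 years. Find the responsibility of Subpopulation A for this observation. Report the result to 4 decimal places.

Apply Bayes' rule: the posterior for each component is proportional to its prior times its likelihood at x.
Exponential densities:
  p_A = 0.3·e^(−0.3·4.38) = 0.3·e^(−1.3140) = 0.0806229
  p_B = 1.2·e^(−1.2·4.38) = 1.2·e^(−5.2560) = 0.00625935
  p_C = 1.6·e^(−1.6·4.38) = 1.6·e^(−7.0080) = 0.00144739
Unnormalised posteriors:
  P(Z=A)·p_A = 0.33 × 0.0806229 = 0.0266056
  P(Z=B)·p_B = 0.26 × 0.00625935 = 0.00162743
  P(Z=C)·p_C = 0.41 × 0.00144739 = 0.000593428
Marginal: 0.0266056 + 0.00162743 + 0.000593428 = 0.0288264
Responsibility of Subpopulation A: 0.0266056 / 0.0288264 ≈ 0.9230

0.9230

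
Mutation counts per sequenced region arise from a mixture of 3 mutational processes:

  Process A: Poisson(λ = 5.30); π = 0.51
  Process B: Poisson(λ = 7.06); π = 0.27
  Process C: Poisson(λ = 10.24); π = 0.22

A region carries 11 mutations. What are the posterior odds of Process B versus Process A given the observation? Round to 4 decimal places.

2.1343

Only the two components matter; the odds are (w_i f_i(x)) / (w_j f_j(x)).
Evaluate each component's likelihood at the observed value:
  f_A = 0.0115909
  f_B = 0.046728
  f_C = 0.116136
0.0126166 / 0.00591137 ≈ 2.1343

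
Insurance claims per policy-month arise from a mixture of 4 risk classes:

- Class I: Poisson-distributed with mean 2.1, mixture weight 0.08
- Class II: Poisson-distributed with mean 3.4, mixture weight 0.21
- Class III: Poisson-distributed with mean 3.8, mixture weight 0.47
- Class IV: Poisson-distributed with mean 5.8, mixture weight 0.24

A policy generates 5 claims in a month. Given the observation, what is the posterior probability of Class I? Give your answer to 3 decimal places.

The responsibility of component k is P(Z=k) f_k(x) divided by Σ_j P(Z=j) f_j(x).
Evaluate each component's likelihood at the observed value:
  p_I = 0.041677
  p_II = 0.126361
  p_III = 0.147713
  p_IV = 0.165596
Multiply by the mixture weights:
  P(Z=I)·p_I = 0.08 × 0.041677 = 0.00333416
  P(Z=II)·p_II = 0.21 × 0.126361 = 0.0265358
  P(Z=III)·p_III = 0.47 × 0.147713 = 0.0694249
  P(Z=IV)·p_IV = 0.24 × 0.165596 = 0.0397431
Marginal: 0.00333416 + 0.0265358 + 0.0694249 + 0.0397431 = 0.139038
So the posterior for Class I is 0.00333416 / 0.139038 ≈ 0.024.

0.024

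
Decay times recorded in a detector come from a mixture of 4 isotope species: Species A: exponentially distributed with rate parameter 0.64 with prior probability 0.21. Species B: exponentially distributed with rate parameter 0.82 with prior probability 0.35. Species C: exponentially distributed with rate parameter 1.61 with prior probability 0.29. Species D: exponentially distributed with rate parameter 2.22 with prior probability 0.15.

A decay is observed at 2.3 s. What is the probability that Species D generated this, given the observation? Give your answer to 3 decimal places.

0.023

The responsibility of component k is w_k f_k(x) divided by Σ_j w_j f_j(x).
Evaluate each component's likelihood at the observed value:
  L_A = 0.146858
  L_B = 0.124375
  L_C = 0.0396856
  L_D = 0.0134538
Multiply by the mixture weights:
  w_A·L_A = 0.21 × 0.146858 = 0.0308402
  w_B·L_B = 0.35 × 0.124375 = 0.0435314
  w_C·L_C = 0.29 × 0.0396856 = 0.0115088
  w_D·L_D = 0.15 × 0.0134538 = 0.00201807
Denominator: 0.0308402 + 0.0435314 + 0.0115088 + 0.00201807 = 0.0878985
P(Species D | the observation) = 0.00201807 / 0.0878985 ≈ 0.023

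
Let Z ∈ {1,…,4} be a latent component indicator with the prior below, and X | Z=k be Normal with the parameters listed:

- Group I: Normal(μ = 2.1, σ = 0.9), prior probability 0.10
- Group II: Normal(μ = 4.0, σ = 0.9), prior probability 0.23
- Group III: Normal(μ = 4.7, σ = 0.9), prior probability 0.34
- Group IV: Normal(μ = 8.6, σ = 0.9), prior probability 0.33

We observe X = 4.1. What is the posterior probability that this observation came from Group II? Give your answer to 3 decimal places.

0.449

The responsibility of component k is π_k f_k(x) divided by Σ_j π_j f_j(x).
Component likelihoods at x = 4.1:
  L_I = 0.0375263
  L_II = 0.440541
  L_III = 0.354942
  L_IV = 1.65191e-06
Weight by the priors:
  π_I·L_I = 0.10 × 0.0375263 = 0.00375263
  π_II·L_II = 0.23 × 0.440541 = 0.101325
  π_III·L_III = 0.34 × 0.354942 = 0.12068
  π_IV·L_IV = 0.33 × 1.65191e-06 = 5.4513e-07
Marginal: 0.00375263 + 0.101325 + 0.12068 + 5.4513e-07 = 0.225758
P(Group II | data) ≈ 0.449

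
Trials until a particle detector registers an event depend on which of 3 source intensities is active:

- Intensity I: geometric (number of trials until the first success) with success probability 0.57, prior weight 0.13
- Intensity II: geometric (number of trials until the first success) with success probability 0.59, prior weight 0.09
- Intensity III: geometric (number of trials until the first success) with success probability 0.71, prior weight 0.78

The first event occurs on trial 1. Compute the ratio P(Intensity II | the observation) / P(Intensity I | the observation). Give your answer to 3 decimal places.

The posterior odds equal the prior odds times the likelihood ratio: (P(Z=i)/P(Z=j))·(f_i(x)/f_j(x)).
Evaluate each component's likelihood at the observed value:
  f_I = 0.57
  f_II = 0.59
  f_III = 0.71
Odds = (0.09/0.13) × (0.59/0.57) = 0.692308 × 1.03509 ≈ 0.717

0.717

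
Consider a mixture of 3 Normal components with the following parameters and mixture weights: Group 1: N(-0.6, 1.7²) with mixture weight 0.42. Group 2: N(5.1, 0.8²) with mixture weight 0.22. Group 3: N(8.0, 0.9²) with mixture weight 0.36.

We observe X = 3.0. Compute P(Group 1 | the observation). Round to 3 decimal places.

0.749

The responsibility of component k is π_k f_k(x) divided by Σ_j π_j f_j(x).
Component likelihoods at x = 3.0:
  p_1 = 0.0249276
  p_2 = 0.0159052
  p_3 = 8.80222e-08
Prior × likelihood for each component:
  π_1·p_1 = 0.42 × 0.0249276 = 0.0104696
  π_2·p_2 = 0.22 × 0.0159052 = 0.00349915
  π_3·p_3 = 0.36 × 8.80222e-08 = 3.1688e-08
Marginal: 0.0104696 + 0.00349915 + 3.1688e-08 = 0.0139688
P(Group 1 | x) ≈ 0.749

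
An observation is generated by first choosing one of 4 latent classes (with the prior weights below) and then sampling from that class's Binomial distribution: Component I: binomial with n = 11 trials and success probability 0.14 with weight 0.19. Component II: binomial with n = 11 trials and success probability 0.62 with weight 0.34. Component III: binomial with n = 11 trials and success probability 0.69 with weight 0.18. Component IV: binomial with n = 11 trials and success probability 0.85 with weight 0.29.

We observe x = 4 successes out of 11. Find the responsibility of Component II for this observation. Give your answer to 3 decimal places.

0.609

P(component k | x) = P(Z=k)·f_k(x) / marginal(x), where marginal(x) = Σ_j P(Z=j)·f_j(x).
Binomial probabilities:
  f_I = 0.0441078
  f_II = 0.0557912
  f_III = 0.0205798
  f_IV = 0.000294326
Weight by the priors:
  P(Z=I)·f_I = 0.19 × 0.0441078 = 0.00838048
  P(Z=II)·f_II = 0.34 × 0.0557912 = 0.018969
  P(Z=III)·f_III = 0.18 × 0.0205798 = 0.00370437
  P(Z=IV)·f_IV = 0.29 × 0.000294326 = 8.53545e-05
Evidence: 0.00838048 + 0.018969 + 0.00370437 + 8.53545e-05 = 0.0311392
Responsibility of Component II: 0.018969 / 0.0311392 ≈ 0.609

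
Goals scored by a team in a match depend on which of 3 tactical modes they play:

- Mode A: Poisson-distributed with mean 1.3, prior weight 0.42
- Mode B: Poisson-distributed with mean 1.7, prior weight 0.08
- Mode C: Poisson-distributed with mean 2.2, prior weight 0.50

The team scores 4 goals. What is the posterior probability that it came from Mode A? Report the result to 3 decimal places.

0.187

Posterior ∝ prior × likelihood, so P(k | x) ∝ π_k f_k(x); normalise over all components.
Poisson probabilities:
  L_A = e^(−1.3)·1.3^4/4! = 0.0324324
  L_B = e^(−1.7)·1.7^4/4! = 0.0635746
  L_C = e^(−2.2)·2.2^4/4! = 0.108151
Prior × likelihood for each component:
  π_A·L_A = 0.42 × 0.0324324 = 0.0136216
  π_B·L_B = 0.08 × 0.0635746 = 0.00508597
  π_C·L_C = 0.50 × 0.108151 = 0.0540756
Marginal: 0.0136216 + 0.00508597 + 0.0540756 = 0.0727832
Responsibility of Mode A: 0.0136216 / 0.0727832 ≈ 0.187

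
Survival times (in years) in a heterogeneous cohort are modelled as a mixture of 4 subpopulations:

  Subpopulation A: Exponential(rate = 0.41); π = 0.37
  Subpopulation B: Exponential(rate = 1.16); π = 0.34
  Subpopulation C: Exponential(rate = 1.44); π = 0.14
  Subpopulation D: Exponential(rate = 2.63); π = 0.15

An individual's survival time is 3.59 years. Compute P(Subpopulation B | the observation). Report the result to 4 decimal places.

0.1455

By Bayes' theorem, P(k | x) = π_k f_k(x) / Σ_j π_j f_j(x).
Component likelihoods at x = 3.59 years:
  L_A = 0.41·e^(−0.41·3.59) = 0.41·e^(−1.4719) = 0.0940905
  L_B = 1.16·e^(−1.16·3.59) = 1.16·e^(−4.1644) = 0.0180253
  L_C = 1.44·e^(−1.44·3.59) = 1.44·e^(−5.1696) = 0.00818905
  L_D = 2.63·e^(−2.63·3.59) = 2.63·e^(−9.4417) = 0.000208678
Weight by the priors:
  π_A·L_A = 0.37 × 0.0940905 = 0.0348135
  π_B·L_B = 0.34 × 0.0180253 = 0.0061286
  π_C·L_C = 0.14 × 0.00818905 = 0.00114647
  π_D·L_D = 0.15 × 0.000208678 = 3.13018e-05
Evidence: 0.0348135 + 0.0061286 + 0.00114647 + 3.13018e-05 = 0.0421199
So the posterior for Subpopulation B is 0.0061286 / 0.0421199 ≈ 0.1455.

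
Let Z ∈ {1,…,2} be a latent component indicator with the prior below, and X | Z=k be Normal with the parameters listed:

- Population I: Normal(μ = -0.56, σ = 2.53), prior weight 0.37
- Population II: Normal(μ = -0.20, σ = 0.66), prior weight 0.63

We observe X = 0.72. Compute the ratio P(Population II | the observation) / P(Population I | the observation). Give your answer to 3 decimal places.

Posterior odds = (π_i f_i(x)) / (π_j f_j(x)); the normalising sum cancels.
Component likelihoods at x = 0.72:
  L_I = (1/(2.53·√(2π)))·exp(−(0.72−-0.56)²/(2·2.53²)) = 0.157685·exp(-0.12798) = 0.138742
  L_II = (1/(0.66·√(2π)))·exp(−(0.72−-0.20)²/(2·0.66²)) = 0.604458·exp(-0.97153) = 0.228789
Odds = (0.63/0.37) × (0.228789/0.138742) = 1.7027 × 1.64902 ≈ 2.808

2.808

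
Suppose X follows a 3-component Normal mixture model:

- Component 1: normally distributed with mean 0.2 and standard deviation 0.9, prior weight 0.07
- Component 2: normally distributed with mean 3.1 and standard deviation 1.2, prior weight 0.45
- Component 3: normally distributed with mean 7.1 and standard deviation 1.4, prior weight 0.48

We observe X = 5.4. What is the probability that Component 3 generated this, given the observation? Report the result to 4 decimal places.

Posterior ∝ prior × likelihood, so P(k | x) ∝ π_k f_k(x); normalise over all components.
Evaluate each component's likelihood at the observed value:
  L_1 = (1/(0.9·√(2π)))·exp(−(5.4−0.2)²/(2·0.9²)) = 0.443269·exp(-16.69136) = 2.49864e-08
  L_2 = (1/(1.2·√(2π)))·exp(−(5.4−3.1)²/(2·1.2²)) = 0.332452·exp(-1.83681) = 0.0529681
  L_3 = (1/(1.4·√(2π)))·exp(−(5.4−7.1)²/(2·1.4²)) = 0.284959·exp(-0.73724) = 0.136333
Multiply by the mixture weights:
  π_1·L_1 = 0.07 × 2.49864e-08 = 1.74904e-09
  π_2·L_2 = 0.45 × 0.0529681 = 0.0238356
  π_3·L_3 = 0.48 × 0.136333 = 0.0654398
Denominator: 1.74904e-09 + 0.0238356 + 0.0654398 = 0.0892754
P(Component 3 | x) ≈ 0.7330

0.7330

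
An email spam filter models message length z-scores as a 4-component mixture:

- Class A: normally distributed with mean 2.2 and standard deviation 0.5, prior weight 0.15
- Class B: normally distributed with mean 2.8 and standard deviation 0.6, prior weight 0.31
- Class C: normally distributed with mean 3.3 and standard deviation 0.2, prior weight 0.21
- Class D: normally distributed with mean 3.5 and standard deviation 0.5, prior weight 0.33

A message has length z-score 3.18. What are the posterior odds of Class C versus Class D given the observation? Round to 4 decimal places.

Posterior odds = (π_i f_i(x)) / (π_j f_j(x)); the normalising sum cancels.
Evaluate each component's likelihood at the observed value:
  L_A = 0.116882
  L_B = 0.544075
  L_C = 1.66612
  L_D = 0.650125
Odds = (0.21/0.33) × (1.66612/0.650125) = 0.636364 × 2.56278 ≈ 1.6309

1.6309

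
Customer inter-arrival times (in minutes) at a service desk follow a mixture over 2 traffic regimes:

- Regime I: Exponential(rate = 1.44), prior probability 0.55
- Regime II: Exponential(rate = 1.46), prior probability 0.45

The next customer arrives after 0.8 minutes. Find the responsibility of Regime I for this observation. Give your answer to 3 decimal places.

Posterior ∝ prior × likelihood, so P(k | x) ∝ P(Z=k) f_k(x); normalise over all components.
Exponential densities:
  L_I = 0.455046
  L_II = 0.454043
Weight by the priors:
  P(Z=I)·L_I = 0.55 × 0.455046 = 0.250275
  P(Z=II)·L_II = 0.45 × 0.454043 = 0.204319
Normaliser: 0.250275 + 0.204319 = 0.454595
Responsibility of Regime I: 0.250275 / 0.454595 ≈ 0.551

0.551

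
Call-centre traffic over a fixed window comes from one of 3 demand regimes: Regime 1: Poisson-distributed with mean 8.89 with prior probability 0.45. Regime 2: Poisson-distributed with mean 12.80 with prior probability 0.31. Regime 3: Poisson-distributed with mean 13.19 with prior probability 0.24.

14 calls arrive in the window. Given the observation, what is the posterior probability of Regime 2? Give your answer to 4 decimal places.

0.4468

Posterior ∝ prior × likelihood, so P(k | x) ∝ π_k f_k(x); normalise over all components.
Evaluate each component's likelihood at the observed value:
  f_1 = e^(−8.89)·8.89^14/14! = 0.0304326
  f_2 = e^(−12.80)·12.80^14/14! = 0.10036
  f_3 = e^(−13.19)·13.19^14/14! = 0.103437
Prior × likelihood for each component:
  π_1·f_1 = 0.45 × 0.0304326 = 0.0136946
  π_2·f_2 = 0.31 × 0.10036 = 0.0311117
  π_3·f_3 = 0.24 × 0.103437 = 0.0248248
Denominator: 0.0136946 + 0.0311117 + 0.0248248 = 0.0696311
Responsibility of Regime 2: 0.0311117 / 0.0696311 ≈ 0.4468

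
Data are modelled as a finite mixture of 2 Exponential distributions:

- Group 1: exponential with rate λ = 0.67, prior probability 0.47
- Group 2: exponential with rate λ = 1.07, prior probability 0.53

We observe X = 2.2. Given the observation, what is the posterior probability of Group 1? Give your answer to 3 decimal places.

Apply Bayes' rule: the posterior for each component is proportional to its prior times its likelihood at x.
Component likelihoods at x = 2.2:
  p_1 = 0.153435
  p_2 = 0.101638
Multiply by the mixture weights:
  π_1·p_1 = 0.47 × 0.153435 = 0.0721145
  π_2·p_2 = 0.53 × 0.101638 = 0.0538679
Sum: 0.0721145 + 0.0538679 = 0.125982
Responsibility of Group 1: 0.0721145 / 0.125982 ≈ 0.572

0.572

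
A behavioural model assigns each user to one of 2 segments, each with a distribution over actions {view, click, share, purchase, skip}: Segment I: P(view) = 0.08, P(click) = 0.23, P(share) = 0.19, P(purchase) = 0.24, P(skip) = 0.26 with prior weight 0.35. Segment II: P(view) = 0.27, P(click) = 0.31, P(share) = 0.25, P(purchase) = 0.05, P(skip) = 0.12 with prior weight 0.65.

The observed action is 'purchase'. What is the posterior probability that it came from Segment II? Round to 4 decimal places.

0.2790

The responsibility of component k is π_k f_k(x) divided by Σ_j π_j f_j(x).
Component likelihoods at x = 'purchase':
  L_I = 0.24
  L_II = 0.05
Multiply by the mixture weights:
  π_I·L_I = 0.35 × 0.24 = 0.084
  π_II·L_II = 0.65 × 0.05 = 0.0325
Evidence: 0.084 + 0.0325 = 0.1165
So the posterior for Segment II is 0.0325 / 0.1165 ≈ 0.2790.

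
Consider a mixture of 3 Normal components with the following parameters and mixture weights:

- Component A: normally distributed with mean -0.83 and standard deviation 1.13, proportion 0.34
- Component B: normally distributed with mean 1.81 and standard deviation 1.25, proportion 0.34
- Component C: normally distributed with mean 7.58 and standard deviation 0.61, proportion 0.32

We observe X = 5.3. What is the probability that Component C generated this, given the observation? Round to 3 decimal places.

0.081

Posterior ∝ prior × likelihood, so P(k | x) ∝ π_k f_k(x); normalise over all components.
Evaluate each component's likelihood at the observed value:
  p_A = 1.43739e-07
  p_B = 0.0064756
  p_C = 0.000605255
Multiply by the mixture weights:
  π_A·p_A = 0.34 × 1.43739e-07 = 4.88712e-08
  π_B·p_B = 0.34 × 0.0064756 = 0.0022017
  π_C·p_C = 0.32 × 0.000605255 = 0.000193681
Normaliser: 4.88712e-08 + 0.0022017 + 0.000193681 = 0.00239543
P(Component C | 5.3) = 0.000193681 / 0.00239543 ≈ 0.081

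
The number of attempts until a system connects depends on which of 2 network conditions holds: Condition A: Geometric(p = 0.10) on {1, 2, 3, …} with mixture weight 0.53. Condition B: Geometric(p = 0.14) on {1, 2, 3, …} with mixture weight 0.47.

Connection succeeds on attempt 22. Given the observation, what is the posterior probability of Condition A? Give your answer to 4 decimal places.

0.6766

Apply Bayes' rule: the posterior for each component is proportional to its prior times its likelihood at x.
Geometric probabilities:
  f_A = 0.10·(1−0.10)^21 = 0.10·0.109419 = 0.0109419
  f_B = 0.14·(1−0.14)^21 = 0.14·0.042118 = 0.00589652
Weight by the priors:
  π_A·f_A = 0.53 × 0.0109419 = 0.00579921
  π_B·f_B = 0.47 × 0.00589652 = 0.00277136
Normaliser: 0.00579921 + 0.00277136 = 0.00857057
P(Condition A | the observation) = 0.00579921 / 0.00857057 ≈ 0.6766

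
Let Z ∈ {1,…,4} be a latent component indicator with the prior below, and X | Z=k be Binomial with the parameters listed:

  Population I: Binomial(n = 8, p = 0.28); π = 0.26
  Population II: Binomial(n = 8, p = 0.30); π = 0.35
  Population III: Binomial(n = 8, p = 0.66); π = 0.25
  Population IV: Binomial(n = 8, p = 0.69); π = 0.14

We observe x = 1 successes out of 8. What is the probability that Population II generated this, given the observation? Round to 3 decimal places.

0.538

The responsibility of component k is w_k f_k(x) divided by Σ_j w_j f_j(x).
Evaluate each component's likelihood at the observed value:
  p_I = C(8,1)·0.28^1·0.72^7 = 8·0.28·0.100306 = 0.224686
  p_II = C(8,1)·0.30^1·0.70^7 = 8·0.3·0.0823543 = 0.19765
  p_III = C(8,1)·0.66^1·0.34^7 = 8·0.66·0.000525234 = 0.00277323
  p_IV = C(8,1)·0.69^1·0.31^7 = 8·0.69·0.000275126 = 0.0015187
Unnormalised posteriors:
  w_I·p_I = 0.26 × 0.224686 = 0.0584183
  w_II·p_II = 0.35 × 0.19765 = 0.0691776
  w_III·p_III = 0.25 × 0.00277323 = 0.000693308
  w_IV·p_IV = 0.14 × 0.0015187 = 0.000212617
Sum: 0.0584183 + 0.0691776 + 0.000693308 + 0.000212617 = 0.128502
P(Population II | 1 successes out of 8) = 0.0691776 / 0.128502 ≈ 0.538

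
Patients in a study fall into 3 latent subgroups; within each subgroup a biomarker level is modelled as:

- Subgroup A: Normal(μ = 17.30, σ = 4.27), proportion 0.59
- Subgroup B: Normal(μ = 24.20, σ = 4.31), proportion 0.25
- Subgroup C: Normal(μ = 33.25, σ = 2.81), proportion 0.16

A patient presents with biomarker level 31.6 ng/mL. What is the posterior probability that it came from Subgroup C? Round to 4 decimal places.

0.7765

P(component k | x) = π_k·f_k(x) / marginal(x), where marginal(x) = Σ_j π_j·f_j(x).
Normal densities:
  f_A = (1/(4.27·√(2π)))·exp(−(31.6−17.30)²/(2·4.27²)) = 0.093429·exp(-5.60772) = 0.000342831
  f_B = (1/(4.31·√(2π)))·exp(−(31.6−24.20)²/(2·4.31²)) = 0.092562·exp(-1.47394) = 0.0211987
  f_C = (1/(2.81·√(2π)))·exp(−(31.6−33.25)²/(2·2.81²)) = 0.141972·exp(-0.17240) = 0.119491
Prior × likelihood for each component:
  π_A·f_A = 0.59 × 0.000342831 = 0.00020227
  π_B·f_B = 0.25 × 0.0211987 = 0.00529969
  π_C·f_C = 0.16 × 0.119491 = 0.0191185
Marginal: 0.00020227 + 0.00529969 + 0.0191185 = 0.0246204
Responsibility of Subgroup C: 0.0191185 / 0.0246204 ≈ 0.7765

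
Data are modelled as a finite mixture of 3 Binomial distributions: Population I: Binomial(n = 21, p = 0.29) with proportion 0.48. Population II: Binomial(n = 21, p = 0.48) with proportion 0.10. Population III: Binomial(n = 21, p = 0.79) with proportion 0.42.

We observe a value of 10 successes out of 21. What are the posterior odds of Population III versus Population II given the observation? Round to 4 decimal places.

Since P(k|x) ∝ P(Z=k) f_k(x), the posterior odds are P(Z=i) f_i(x) / (P(Z=j) f_j(x)).
Binomial probabilities:
  f_I = C(21,10)·0.29^10·0.71^11 = 352716·4.20707e-06·0.0231122 = 0.0342963
  f_II = C(21,10)·0.48^10·0.52^11 = 352716·0.000649251·0.000751687 = 0.172137
  f_III = C(21,10)·0.79^10·0.21^11 = 352716·0.0946828·3.50278e-08 = 0.00116979
0.000491312 / 0.0172137 ≈ 0.0285

0.0285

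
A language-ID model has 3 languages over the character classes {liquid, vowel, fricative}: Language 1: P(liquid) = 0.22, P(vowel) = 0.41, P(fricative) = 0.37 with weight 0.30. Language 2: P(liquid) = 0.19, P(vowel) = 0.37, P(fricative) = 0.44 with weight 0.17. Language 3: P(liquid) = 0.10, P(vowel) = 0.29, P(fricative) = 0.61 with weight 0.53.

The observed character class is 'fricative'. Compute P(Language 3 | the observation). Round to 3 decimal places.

The responsibility of component k is π_k f_k(x) divided by Σ_j π_j f_j(x).
Evaluate each component's likelihood at the observed value:
  L_1 = P(fricative | comp) = 0.37
  L_2 = P(fricative | comp) = 0.44
  L_3 = P(fricative | comp) = 0.61
Prior × likelihood for each component:
  π_1·L_1 = 0.30 × 0.37 = 0.111
  π_2·L_2 = 0.17 × 0.44 = 0.0748
  π_3·L_3 = 0.53 × 0.61 = 0.3233
Evidence: 0.111 + 0.0748 + 0.3233 = 0.5091
So the posterior for Language 3 is 0.3233 / 0.5091 ≈ 0.635.

0.635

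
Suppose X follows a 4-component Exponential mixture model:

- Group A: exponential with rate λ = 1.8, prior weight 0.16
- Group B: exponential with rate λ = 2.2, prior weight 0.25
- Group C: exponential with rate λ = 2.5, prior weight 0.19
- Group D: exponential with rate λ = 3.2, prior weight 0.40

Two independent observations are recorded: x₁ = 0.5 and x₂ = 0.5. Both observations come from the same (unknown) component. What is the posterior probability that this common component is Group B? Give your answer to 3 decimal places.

0.277

The responsibility of component k is π_k f_k(x) divided by Σ_j π_j f_j(x).
Since both observations come from the same component, the likelihood for component k is f_k(x₁)·f_k(x₂).
  f_A = [0.731825] × [0.731825] = 0.535568
  f_B = [0.732316] × [0.732316] = 0.536287
  f_C = [0.716262] × [0.716262] = 0.513031
  f_D = [0.646069] × [0.646069] = 0.417405
Unnormalised posteriors:
  π_A·f_A = 0.16 × 0.535568 = 0.0856909
  π_B·f_B = 0.25 × 0.536287 = 0.134072
  π_C·f_C = 0.19 × 0.513031 = 0.0974759
  π_D·f_D = 0.40 × 0.417405 = 0.166962
Normaliser: 0.0856909 + 0.134072 + 0.0974759 + 0.166962 = 0.484201
P(Group B | x) = 0.134072 / 0.484201 ≈ 0.277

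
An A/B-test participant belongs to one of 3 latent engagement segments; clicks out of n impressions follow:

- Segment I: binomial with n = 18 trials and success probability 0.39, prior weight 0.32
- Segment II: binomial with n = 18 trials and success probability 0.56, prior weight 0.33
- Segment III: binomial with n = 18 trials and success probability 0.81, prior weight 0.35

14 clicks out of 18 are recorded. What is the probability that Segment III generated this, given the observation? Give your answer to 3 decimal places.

P(component k | x) = w_k·f_k(x) / marginal(x), where marginal(x) = Σ_j w_j·f_j(x).
Evaluate each component's likelihood at the observed value:
  f_I = C(18,14)·0.39^14·0.61^4 = 3060·1.88323e-06·0.138458 = 0.000797894
  f_II = C(18,14)·0.56^14·0.44^4 = 3060·0.000298286·0.037481 = 0.0342109
  f_III = C(18,14)·0.81^14·0.19^4 = 3060·0.0523348·0.00130321 = 0.208702
Weight by the priors:
  w_I·f_I = 0.32 × 0.000797894 = 0.000255326
  w_II·f_II = 0.33 × 0.0342109 = 0.0112896
  w_III·f_III = 0.35 × 0.208702 = 0.0730456
Denominator: 0.000255326 + 0.0112896 + 0.0730456 = 0.0845905
So the posterior for Segment III is 0.0730456 / 0.0845905 ≈ 0.864.

0.864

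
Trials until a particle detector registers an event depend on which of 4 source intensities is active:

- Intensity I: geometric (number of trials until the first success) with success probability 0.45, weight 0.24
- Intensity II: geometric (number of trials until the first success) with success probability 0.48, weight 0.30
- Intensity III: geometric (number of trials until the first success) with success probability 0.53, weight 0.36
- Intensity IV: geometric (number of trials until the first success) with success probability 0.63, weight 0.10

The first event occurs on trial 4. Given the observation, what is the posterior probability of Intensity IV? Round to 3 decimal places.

0.052

The responsibility of component k is π_k f_k(x) divided by Σ_j π_j f_j(x).
Evaluate each component's likelihood at the observed value:
  f_I = 0.0748688
  f_II = 0.0674918
  f_III = 0.0550262
  f_IV = 0.0319114
Multiply by the mixture weights:
  π_I·f_I = 0.24 × 0.0748688 = 0.0179685
  π_II·f_II = 0.30 × 0.0674918 = 0.0202476
  π_III·f_III = 0.36 × 0.0550262 = 0.0198094
  π_IV·f_IV = 0.10 × 0.0319114 = 0.00319114
Sum: 0.0179685 + 0.0202476 + 0.0198094 + 0.00319114 = 0.0612166
P(Intensity IV | 4) = 0.00319114 / 0.0612166 ≈ 0.052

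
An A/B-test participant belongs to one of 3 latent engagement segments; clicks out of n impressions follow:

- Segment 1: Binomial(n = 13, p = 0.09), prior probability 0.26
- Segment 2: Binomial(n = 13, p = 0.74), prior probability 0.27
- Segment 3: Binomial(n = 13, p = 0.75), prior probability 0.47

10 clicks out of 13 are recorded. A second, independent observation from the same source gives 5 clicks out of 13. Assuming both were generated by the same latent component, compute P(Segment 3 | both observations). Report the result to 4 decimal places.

0.5804

Apply Bayes' rule: the posterior for each component is proportional to its prior times its likelihood at x.
Since both observations come from the same component, the likelihood for component k is f_k(x₁)·f_k(x₂).
  f_1 = [C(13,10)·0.09^10·0.91^3 = 286·3.48678e-11·0.753571 = 7.51476e-09] × [0.00357373] = 2.68558e-11
  f_2 = [C(13,10)·0.74^10·0.26^3 = 286·0.0492399·0.017576 = 0.247516] × [0.00596381] = 0.00147614
  f_3 = [C(13,10)·0.75^10·0.25^3 = 286·0.0563135·0.015625 = 0.251651] × [0.0046602] = 0.00117275
Weight by the priors:
  w_1·f_1 = 0.26 × 2.68558e-11 = 6.9825e-12
  w_2·f_2 = 0.27 × 0.00147614 = 0.000398557
  w_3·f_3 = 0.47 × 0.00117275 = 0.00055119
Marginal: 6.9825e-12 + 0.000398557 + 0.00055119 = 0.000949748
Responsibility of Segment 3: 0.00055119 / 0.000949748 ≈ 0.5804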